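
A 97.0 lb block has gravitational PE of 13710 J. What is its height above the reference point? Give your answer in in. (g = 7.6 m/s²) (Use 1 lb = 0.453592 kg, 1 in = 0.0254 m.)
Convert to SI: m = 43.9984 kg, PE = 13710.0 J
h = PE/(mg) = 13710.0/(43.9984·7.6) = 41.0003 m = 1614 in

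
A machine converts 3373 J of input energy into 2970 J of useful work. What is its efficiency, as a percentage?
η = W_out/W_in = 2970/3373 = 88.05%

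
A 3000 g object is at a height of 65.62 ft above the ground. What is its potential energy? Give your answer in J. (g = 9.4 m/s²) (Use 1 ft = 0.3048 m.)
Convert to SI: m = 3.0 kg, h = 20.001 m
PE = mgh = (3.0)(9.4)(20.001) = 564.0 J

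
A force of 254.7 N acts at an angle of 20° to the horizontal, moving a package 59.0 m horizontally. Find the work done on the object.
W = F·d·cosθ = (254.7)(59.0)cos(20°) = 14120 J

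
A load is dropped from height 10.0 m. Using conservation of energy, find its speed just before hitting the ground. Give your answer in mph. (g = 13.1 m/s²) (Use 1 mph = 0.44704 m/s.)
mgh = ½mv² ⇒ v = √(2gh) = √(2·13.1·10.0) = 16.1864 m/s = 36.21 mph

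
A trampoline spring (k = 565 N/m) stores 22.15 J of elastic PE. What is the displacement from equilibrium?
x = √(2·PE/k) = √(2·22.15/565) = 0.28 m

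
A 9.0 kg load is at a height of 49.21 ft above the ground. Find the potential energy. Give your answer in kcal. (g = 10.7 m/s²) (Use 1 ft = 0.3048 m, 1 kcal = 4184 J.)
Convert to SI: m = 9.0 kg, h = 14.9992 m
PE = mgh = (9.0)(10.7)(14.9992) = 1444.42 J = 0.3452 kcal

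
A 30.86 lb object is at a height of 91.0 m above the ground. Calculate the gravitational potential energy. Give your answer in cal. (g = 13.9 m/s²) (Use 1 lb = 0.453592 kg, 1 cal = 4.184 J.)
Convert to SI: m = 13.9978 kg, h = 91.0 m
PE = mgh = (13.9978)(13.9)(91.0) = 17705.9 J = 4232 cal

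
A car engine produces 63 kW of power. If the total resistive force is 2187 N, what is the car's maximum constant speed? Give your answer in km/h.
P = Fv ⇒ v = P/F = 63000 W/2187.0 N = 28.8066 m/s = 103.7 km/h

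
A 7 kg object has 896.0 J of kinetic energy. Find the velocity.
v = √(2·KE/m) = √(2·896.0/7) = 16.0 m/s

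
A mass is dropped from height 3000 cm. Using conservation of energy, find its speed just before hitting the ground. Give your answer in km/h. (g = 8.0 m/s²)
Convert to SI: h = 30.0 m
mgh = ½mv² ⇒ v = √(2gh) = √(2·8.0·30.0) = 21.9089 m/s = 78.87 km/h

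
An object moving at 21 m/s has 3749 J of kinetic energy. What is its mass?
m = 2·KE/v² = 2·3749/(21)² = 17.0 kg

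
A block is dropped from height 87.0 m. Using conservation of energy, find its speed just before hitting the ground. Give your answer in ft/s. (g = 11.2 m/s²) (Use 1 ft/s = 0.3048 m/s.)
mgh = ½mv² ⇒ v = √(2gh) = √(2·11.2·87.0) = 44.1452 m/s = 144.8 ft/s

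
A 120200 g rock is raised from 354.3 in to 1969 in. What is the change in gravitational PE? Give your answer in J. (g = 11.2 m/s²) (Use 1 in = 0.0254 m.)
Convert to SI: m = 120.2 kg, Δh = 41.0134 m
ΔPE = mgΔh = (120.2)(11.2)(41.0134) = 55210 J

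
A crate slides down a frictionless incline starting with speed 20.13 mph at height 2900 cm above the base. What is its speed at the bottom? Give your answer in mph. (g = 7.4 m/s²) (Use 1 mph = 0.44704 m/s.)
Convert to SI: v₀ = 8.99892 m/s, h = 29.0 m
½mv₀² + mgh = ½mv² ⇒ v = √(v₀² + 2gh) = √(8.99892² + 2·7.4·29.0) = 22.5872 m/s = 50.53 mph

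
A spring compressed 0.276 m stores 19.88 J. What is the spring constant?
k = 2·PE/x² = 2·19.88/(0.276)² = 521.9 N/m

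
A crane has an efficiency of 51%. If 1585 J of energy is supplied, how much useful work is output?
W_out = η·W_in = 0.51·1585 = 808.35 J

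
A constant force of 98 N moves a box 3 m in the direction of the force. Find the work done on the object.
W = F·d = (98)(3) = 294.0 J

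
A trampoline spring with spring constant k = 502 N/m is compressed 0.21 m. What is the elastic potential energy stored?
PE = ½kx² = ½(502)(0.21)² = 11.07 J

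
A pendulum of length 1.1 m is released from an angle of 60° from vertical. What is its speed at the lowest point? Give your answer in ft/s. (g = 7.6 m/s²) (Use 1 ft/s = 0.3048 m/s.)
h = L(1 − cosθ) = 1.1(1 − cos60°) = 0.55 m
v = √(2gh) = √(2·7.6·0.55) = 2.89137 m/s = 9.486 ft/s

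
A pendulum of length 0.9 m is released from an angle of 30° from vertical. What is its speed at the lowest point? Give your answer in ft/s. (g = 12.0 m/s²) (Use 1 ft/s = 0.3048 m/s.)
h = L(1 − cosθ) = 0.9(1 − cos30°) = 0.120577 m
v = √(2gh) = √(2·12.0·0.120577) = 1.70113 m/s = 5.581 ft/s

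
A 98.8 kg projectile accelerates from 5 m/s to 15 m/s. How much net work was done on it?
W = ΔKE = ½m(v₂² − v₁²) = ½(98.8)(15² − 5²) = 9880.0 J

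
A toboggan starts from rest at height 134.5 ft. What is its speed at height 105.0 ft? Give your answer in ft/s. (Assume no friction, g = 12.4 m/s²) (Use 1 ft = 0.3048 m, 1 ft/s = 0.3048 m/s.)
Convert to SI: h₁−h₂ = 8.9916 m
mgh₁ = mgh₂ + ½mv² ⇒ v = √(2g(h₁−h₂)) = √(2·12.4·8.9916) = 14.9329 m/s = 48.99 ft/s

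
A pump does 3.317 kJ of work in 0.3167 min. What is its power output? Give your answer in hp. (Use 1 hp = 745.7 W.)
Convert to SI: W = 3317.0 J, t = 19.002 s
P = W/t = 3317.0/19.002 = 174.561 W = 0.2341 hp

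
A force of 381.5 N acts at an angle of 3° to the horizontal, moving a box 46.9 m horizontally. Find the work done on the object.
W = F·d·cosθ = (381.5)(46.9)cos(3°) = 17870 J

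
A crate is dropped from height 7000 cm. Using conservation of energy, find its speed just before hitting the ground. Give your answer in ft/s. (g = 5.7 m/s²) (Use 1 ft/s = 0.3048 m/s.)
Convert to SI: h = 70.0 m
mgh = ½mv² ⇒ v = √(2gh) = √(2·5.7·70.0) = 28.2489 m/s = 92.68 ft/s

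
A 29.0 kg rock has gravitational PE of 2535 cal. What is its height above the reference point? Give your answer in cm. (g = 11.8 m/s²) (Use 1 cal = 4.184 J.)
Convert to SI: m = 29.0 kg, PE = 10606.4 J
h = PE/(mg) = 10606.4/(29.0·11.8) = 30.9949 m = 3099 cm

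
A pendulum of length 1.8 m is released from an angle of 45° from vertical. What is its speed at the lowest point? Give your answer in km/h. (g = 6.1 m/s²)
h = L(1 − cosθ) = 1.8(1 − cos45°) = 0.527208 m
v = √(2gh) = √(2·6.1·0.527208) = 2.53613 m/s = 9.13 km/h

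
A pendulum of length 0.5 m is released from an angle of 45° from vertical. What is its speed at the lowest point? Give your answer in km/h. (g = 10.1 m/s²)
h = L(1 − cosθ) = 0.5(1 − cos45°) = 0.146447 m
v = √(2gh) = √(2·10.1·0.146447) = 1.71995 m/s = 6.192 km/h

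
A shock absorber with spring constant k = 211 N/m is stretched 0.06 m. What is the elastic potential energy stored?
PE = ½kx² = ½(211)(0.06)² = 0.3798 J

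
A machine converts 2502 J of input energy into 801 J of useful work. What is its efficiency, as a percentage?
η = W_out/W_in = 801/2502 = 32.01%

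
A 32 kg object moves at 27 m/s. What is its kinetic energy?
KE = ½mv² = ½(32)(27)² = 11664.0 J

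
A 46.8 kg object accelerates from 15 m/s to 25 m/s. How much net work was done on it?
W = ΔKE = ½m(v₂² − v₁²) = ½(46.8)(25² − 15²) = 9360.0 J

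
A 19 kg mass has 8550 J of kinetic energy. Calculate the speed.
v = √(2·KE/m) = √(2·8550/19) = 30.0 m/s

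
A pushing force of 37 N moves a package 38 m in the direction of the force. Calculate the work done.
W = F·d = (37)(38) = 1406 J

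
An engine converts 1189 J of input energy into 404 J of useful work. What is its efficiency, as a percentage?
η = W_out/W_in = 404/1189 = 33.98%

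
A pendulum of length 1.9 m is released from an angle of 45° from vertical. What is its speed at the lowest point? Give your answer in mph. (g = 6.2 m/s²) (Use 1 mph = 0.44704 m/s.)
h = L(1 − cosθ) = 1.9(1 − cos45°) = 0.556497 m
v = √(2gh) = √(2·6.2·0.556497) = 2.62689 m/s = 5.876 mph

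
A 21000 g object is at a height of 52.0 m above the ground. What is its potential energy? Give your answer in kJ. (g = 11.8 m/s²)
Convert to SI: m = 21.0 kg, h = 52.0 m
PE = mgh = (21.0)(11.8)(52.0) = 12885.6 J = 12.89 kJ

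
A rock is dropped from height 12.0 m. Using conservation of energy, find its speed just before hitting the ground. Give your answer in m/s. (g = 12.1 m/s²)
mgh = ½mv² ⇒ v = √(2gh) = √(2·12.1·12.0) = 17.04 m/s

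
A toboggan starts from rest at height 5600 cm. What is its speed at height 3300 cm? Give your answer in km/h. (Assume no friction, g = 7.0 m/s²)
Convert to SI: h₁−h₂ = 23.0 m
mgh₁ = mgh₂ + ½mv² ⇒ v = √(2g(h₁−h₂)) = √(2·7.0·23.0) = 17.9444 m/s = 64.6 km/h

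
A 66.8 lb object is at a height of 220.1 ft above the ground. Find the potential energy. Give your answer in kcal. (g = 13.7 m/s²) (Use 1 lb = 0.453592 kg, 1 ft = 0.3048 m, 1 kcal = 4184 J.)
Convert to SI: m = 30.2999 kg, h = 67.0865 m
PE = mgh = (30.2999)(13.7)(67.0865) = 27848.2 J = 6.656 kcal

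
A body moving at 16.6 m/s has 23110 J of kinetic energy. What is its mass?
m = 2·KE/v² = 2·23110/(16.6)² = 167.7 kg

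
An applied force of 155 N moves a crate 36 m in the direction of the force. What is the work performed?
W = F·d = (155)(36) = 5580 J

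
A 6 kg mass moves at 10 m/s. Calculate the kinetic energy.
KE = ½mv² = ½(6)(10)² = 300.0 J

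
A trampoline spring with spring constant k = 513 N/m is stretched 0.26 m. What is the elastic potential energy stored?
PE = ½kx² = ½(513)(0.26)² = 17.34 J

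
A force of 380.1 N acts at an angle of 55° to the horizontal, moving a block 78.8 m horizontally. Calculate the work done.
W = F·d·cosθ = (380.1)(78.8)cos(55°) = 17180 J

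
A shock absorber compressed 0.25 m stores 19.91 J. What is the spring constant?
k = 2·PE/x² = 2·19.91/(0.25)² = 637.1 N/m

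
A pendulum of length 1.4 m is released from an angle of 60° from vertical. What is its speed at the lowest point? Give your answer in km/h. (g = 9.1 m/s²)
h = L(1 − cosθ) = 1.4(1 − cos60°) = 0.7 m
v = √(2gh) = √(2·9.1·0.7) = 3.56931 m/s = 12.85 km/h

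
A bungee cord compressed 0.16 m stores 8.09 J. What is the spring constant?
k = 2·PE/x² = 2·8.09/(0.16)² = 632.0 N/m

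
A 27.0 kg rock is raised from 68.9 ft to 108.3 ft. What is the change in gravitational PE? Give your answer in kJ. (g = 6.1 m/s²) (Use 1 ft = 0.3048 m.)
Convert to SI: m = 27.0 kg, Δh = 12.0091 m
ΔPE = mgΔh = (27.0)(6.1)(12.0091) = 1977.9 J = 1.978 kJ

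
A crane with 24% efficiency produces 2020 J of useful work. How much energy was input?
W_in = W_out/η = 2020/0.24 = 8417 J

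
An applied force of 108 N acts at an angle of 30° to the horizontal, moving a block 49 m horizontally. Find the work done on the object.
W = F·d·cosθ = (108)(49)cos(30°) = 4583 J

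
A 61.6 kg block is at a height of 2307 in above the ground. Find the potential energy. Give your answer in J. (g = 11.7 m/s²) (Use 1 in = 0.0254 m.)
Convert to SI: m = 61.6 kg, h = 58.5978 m
PE = mgh = (61.6)(11.7)(58.5978) = 42230 J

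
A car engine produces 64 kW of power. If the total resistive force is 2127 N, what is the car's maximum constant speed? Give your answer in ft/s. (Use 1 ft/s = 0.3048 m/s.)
P = Fv ⇒ v = P/F = 64000 W/2127.0 N = 30.0893 m/s = 98.72 ft/s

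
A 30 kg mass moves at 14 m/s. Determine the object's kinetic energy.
KE = ½mv² = ½(30)(14)² = 2940.0 J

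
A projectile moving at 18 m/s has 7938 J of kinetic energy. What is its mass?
m = 2·KE/v² = 2·7938/(18)² = 49.0 kg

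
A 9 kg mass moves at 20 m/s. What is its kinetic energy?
KE = ½mv² = ½(9)(20)² = 1800.0 J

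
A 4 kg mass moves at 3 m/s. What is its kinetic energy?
KE = ½mv² = ½(4)(3)² = 18.0 J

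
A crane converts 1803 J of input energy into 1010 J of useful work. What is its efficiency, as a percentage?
η = W_out/W_in = 1010/1803 = 56.02%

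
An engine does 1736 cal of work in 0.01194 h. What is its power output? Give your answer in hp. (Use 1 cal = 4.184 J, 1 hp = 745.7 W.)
Convert to SI: W = 7263.42 J, t = 42.984 s
P = W/t = 7263.42/42.984 = 168.98 W = 0.2266 hp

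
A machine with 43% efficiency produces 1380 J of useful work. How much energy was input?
W_in = W_out/η = 1380/0.43 = 3209 J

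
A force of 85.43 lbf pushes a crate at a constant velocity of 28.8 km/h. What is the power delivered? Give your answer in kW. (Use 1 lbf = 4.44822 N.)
Convert to SI: F = 380.011 N, v = 8.0 m/s
P = Fv = (380.011)(8.0) = 3040.09 W = 3.04 kW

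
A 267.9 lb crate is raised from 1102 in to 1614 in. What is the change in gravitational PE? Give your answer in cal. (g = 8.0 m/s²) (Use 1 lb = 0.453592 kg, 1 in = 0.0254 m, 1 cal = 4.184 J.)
Convert to SI: m = 121.517 kg, Δh = 13.0048 m
ΔPE = mgΔh = (121.517)(8.0)(13.0048) = 12642.5 J = 3022 cal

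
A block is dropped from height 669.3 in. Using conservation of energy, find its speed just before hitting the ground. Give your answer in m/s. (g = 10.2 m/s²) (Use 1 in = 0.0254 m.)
Convert to SI: h = 17.0002 m
mgh = ½mv² ⇒ v = √(2gh) = √(2·10.2·17.0002) = 18.62 m/s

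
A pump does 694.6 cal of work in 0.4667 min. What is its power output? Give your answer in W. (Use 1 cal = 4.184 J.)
Convert to SI: W = 2906.21 J, t = 28.002 s
P = W/t = 2906.21/28.002 = 103.8 W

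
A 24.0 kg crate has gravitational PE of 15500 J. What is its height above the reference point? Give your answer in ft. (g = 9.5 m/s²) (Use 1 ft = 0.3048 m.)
h = PE/(mg) = 15500.0/(24.0·9.5) = 67.9825 m = 223.0 ft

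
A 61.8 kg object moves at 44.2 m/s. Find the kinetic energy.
KE = ½mv² = ½(61.8)(44.2)² = 60370 J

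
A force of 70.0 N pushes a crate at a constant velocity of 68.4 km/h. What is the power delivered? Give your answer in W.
Convert to SI: F = 70.0 N, v = 19.0 m/s
P = Fv = (70.0)(19.0) = 1330 W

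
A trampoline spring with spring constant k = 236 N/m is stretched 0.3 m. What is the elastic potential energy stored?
PE = ½kx² = ½(236)(0.3)² = 10.62 J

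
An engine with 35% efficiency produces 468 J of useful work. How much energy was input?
W_in = W_out/η = 468/0.35 = 1337 J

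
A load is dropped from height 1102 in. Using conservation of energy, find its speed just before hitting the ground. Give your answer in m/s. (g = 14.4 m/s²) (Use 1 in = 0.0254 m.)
Convert to SI: h = 27.9908 m
mgh = ½mv² ⇒ v = √(2gh) = √(2·14.4·27.9908) = 28.39 m/s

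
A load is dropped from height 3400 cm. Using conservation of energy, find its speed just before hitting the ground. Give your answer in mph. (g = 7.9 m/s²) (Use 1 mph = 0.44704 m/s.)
Convert to SI: h = 34.0 m
mgh = ½mv² ⇒ v = √(2gh) = √(2·7.9·34.0) = 23.1776 m/s = 51.85 mph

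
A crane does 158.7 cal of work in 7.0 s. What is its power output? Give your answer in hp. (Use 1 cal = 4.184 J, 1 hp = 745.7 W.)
Convert to SI: W = 664.001 J, t = 7.0 s
P = W/t = 664.001/7.0 = 94.8573 W = 0.1272 hp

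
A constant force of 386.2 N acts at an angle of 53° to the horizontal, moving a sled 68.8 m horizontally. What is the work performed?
W = F·d·cosθ = (386.2)(68.8)cos(53°) = 15990 J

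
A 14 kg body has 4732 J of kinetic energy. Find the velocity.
v = √(2·KE/m) = √(2·4732/14) = 26.0 m/s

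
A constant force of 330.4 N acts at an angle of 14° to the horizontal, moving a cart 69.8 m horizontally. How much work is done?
W = F·d·cosθ = (330.4)(69.8)cos(14°) = 22380 J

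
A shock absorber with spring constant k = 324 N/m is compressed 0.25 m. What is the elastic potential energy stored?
PE = ½kx² = ½(324)(0.25)² = 10.13 J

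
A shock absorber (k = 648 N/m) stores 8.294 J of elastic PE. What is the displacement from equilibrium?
x = √(2·PE/k) = √(2·8.294/648) = 0.16 m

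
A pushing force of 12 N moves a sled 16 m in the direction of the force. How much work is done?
W = F·d = (12)(16) = 192.0 J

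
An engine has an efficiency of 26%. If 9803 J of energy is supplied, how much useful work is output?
W_out = η·W_in = 0.26·9803 = 2548.78 J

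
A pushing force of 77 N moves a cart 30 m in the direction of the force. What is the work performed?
W = F·d = (77)(30) = 2310 J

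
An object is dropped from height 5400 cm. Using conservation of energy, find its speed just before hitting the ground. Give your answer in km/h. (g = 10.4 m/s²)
Convert to SI: h = 54.0 m
mgh = ½mv² ⇒ v = √(2gh) = √(2·10.4·54.0) = 33.5142 m/s = 120.7 km/h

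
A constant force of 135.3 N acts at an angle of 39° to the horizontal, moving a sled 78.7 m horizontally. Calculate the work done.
W = F·d·cosθ = (135.3)(78.7)cos(39°) = 8275 J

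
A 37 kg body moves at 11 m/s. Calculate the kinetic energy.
KE = ½mv² = ½(37)(11)² = 2238.5 J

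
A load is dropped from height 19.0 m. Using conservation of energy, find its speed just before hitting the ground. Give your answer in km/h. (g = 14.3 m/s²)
mgh = ½mv² ⇒ v = √(2gh) = √(2·14.3·19.0) = 23.3109 m/s = 83.92 km/h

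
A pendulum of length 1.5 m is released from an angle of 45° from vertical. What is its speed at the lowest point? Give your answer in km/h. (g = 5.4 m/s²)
h = L(1 − cosθ) = 1.5(1 − cos45°) = 0.43934 m
v = √(2gh) = √(2·5.4·0.43934) = 2.17827 m/s = 7.842 km/h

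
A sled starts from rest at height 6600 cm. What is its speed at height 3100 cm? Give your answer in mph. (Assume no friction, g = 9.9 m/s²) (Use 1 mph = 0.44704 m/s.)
Convert to SI: h₁−h₂ = 35.0 m
mgh₁ = mgh₂ + ½mv² ⇒ v = √(2g(h₁−h₂)) = √(2·9.9·35.0) = 26.3249 m/s = 58.89 mph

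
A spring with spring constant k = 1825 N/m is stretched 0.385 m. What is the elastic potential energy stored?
PE = ½kx² = ½(1825)(0.385)² = 135.3 J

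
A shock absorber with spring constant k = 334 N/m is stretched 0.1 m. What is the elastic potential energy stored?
PE = ½kx² = ½(334)(0.1)² = 1.67 J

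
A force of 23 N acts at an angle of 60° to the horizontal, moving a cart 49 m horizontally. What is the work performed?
W = F·d·cosθ = (23)(49)cos(60°) = 563.5 J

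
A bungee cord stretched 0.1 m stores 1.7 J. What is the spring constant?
k = 2·PE/x² = 2·1.7/(0.1)² = 340.0 N/m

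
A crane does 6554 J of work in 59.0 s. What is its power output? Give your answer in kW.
P = W/t = 6554.0/59.0 = 111.085 W = 0.1111 kW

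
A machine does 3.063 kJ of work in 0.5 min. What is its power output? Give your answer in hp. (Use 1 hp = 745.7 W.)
Convert to SI: W = 3063.0 J, t = 30.0 s
P = W/t = 3063.0/30.0 = 102.1 W = 0.1369 hp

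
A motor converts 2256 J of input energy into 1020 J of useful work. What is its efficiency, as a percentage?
η = W_out/W_in = 1020/2256 = 45.21%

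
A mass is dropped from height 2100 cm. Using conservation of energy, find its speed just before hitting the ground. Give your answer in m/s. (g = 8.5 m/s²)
Convert to SI: h = 21.0 m
mgh = ½mv² ⇒ v = √(2gh) = √(2·8.5·21.0) = 18.89 m/s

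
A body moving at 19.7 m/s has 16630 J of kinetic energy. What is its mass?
m = 2·KE/v² = 2·16630/(19.7)² = 85.7 kg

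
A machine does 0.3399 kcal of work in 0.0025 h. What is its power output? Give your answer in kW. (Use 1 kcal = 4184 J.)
Convert to SI: W = 1422.14 J, t = 9.0 s
P = W/t = 1422.14/9.0 = 158.016 W = 0.158 kW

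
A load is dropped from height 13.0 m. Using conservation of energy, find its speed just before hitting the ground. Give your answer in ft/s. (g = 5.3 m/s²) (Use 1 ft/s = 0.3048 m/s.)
mgh = ½mv² ⇒ v = √(2gh) = √(2·5.3·13.0) = 11.7388 m/s = 38.51 ft/s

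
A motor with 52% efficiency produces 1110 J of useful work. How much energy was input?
W_in = W_out/η = 1110/0.52 = 2135 J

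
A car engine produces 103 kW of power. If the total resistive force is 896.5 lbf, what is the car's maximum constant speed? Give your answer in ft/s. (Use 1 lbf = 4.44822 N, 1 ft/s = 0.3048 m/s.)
Convert to SI: F = 3987.83 N
P = Fv ⇒ v = P/F = 103000 W/3987.83 N = 25.8286 m/s = 84.74 ft/s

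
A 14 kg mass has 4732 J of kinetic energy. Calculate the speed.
v = √(2·KE/m) = √(2·4732/14) = 26.0 m/s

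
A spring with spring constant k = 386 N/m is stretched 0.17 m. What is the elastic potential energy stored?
PE = ½kx² = ½(386)(0.17)² = 5.578 J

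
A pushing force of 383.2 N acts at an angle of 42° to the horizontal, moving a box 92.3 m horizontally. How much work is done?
W = F·d·cosθ = (383.2)(92.3)cos(42°) = 26280 J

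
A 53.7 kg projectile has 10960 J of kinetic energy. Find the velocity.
v = √(2·KE/m) = √(2·10960/53.7) = 20.2 m/s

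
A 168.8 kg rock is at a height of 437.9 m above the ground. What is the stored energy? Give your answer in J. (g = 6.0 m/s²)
PE = mgh = (168.8)(6.0)(437.9) = 443500 J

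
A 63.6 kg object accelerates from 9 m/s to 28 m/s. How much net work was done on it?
W = ΔKE = ½m(v₂² − v₁²) = ½(63.6)(28² − 9²) = 22355.4 J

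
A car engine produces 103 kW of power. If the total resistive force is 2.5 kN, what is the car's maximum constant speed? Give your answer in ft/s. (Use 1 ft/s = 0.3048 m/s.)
Convert to SI: F = 2500.0 N
P = Fv ⇒ v = P/F = 103000 W/2500.0 N = 41.2 m/s = 135.2 ft/s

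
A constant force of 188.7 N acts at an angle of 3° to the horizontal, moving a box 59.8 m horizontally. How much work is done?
W = F·d·cosθ = (188.7)(59.8)cos(3°) = 11270 J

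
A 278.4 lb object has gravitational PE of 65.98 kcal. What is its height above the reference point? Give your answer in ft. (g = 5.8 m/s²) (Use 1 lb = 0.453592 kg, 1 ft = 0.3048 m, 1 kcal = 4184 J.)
Convert to SI: m = 126.28 kg, PE = 276060 J
h = PE/(mg) = 276060/(126.28·5.8) = 376.913 m = 1237 ft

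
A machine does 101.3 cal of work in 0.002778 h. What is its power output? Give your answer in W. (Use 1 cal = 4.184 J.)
Convert to SI: W = 423.839 J, t = 10.0008 s
P = W/t = 423.839/10.0008 = 42.38 W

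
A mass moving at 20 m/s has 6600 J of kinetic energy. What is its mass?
m = 2·KE/v² = 2·6600/(20)² = 33.0 kg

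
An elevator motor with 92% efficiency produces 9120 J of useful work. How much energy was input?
W_in = W_out/η = 9120/0.92 = 9913 J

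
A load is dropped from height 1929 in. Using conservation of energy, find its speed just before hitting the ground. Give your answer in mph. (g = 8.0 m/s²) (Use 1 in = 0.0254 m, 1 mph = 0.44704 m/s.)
Convert to SI: h = 48.9966 m
mgh = ½mv² ⇒ v = √(2gh) = √(2·8.0·48.9966) = 27.999 m/s = 62.63 mph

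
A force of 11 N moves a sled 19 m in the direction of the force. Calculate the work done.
W = F·d = (11)(19) = 209.0 J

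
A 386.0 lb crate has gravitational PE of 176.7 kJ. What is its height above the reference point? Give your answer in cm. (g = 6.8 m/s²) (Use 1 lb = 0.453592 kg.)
Convert to SI: m = 175.087 kg, PE = 176700 J
h = PE/(mg) = 176700/(175.087·6.8) = 148.414 m = 14840 cm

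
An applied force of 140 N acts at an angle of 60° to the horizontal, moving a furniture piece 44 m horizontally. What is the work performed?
W = F·d·cosθ = (140)(44)cos(60°) = 3080 J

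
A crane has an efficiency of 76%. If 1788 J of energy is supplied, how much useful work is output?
W_out = η·W_in = 0.76·1788 = 1358.88 J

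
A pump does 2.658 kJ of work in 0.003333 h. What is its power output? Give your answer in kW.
Convert to SI: W = 2658.0 J, t = 11.9988 s
P = W/t = 2658.0/11.9988 = 221.522 W = 0.2215 kW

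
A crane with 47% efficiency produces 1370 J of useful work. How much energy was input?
W_in = W_out/η = 1370/0.47 = 2915 J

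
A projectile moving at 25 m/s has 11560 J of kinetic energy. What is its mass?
m = 2·KE/v² = 2·11560/(25)² = 36.99 kg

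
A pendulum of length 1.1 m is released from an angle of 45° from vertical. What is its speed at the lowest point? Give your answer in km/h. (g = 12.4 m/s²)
h = L(1 − cosθ) = 1.1(1 − cos45°) = 0.322183 m
v = √(2gh) = √(2·12.4·0.322183) = 2.82668 m/s = 10.18 km/h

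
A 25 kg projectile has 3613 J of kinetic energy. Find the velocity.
v = √(2·KE/m) = √(2·3613/25) = 17.0 m/s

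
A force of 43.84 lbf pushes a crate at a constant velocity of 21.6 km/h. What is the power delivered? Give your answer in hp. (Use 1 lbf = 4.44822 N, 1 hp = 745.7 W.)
Convert to SI: F = 195.01 N, v = 6.0 m/s
P = Fv = (195.01)(6.0) = 1170.06 W = 1.569 hp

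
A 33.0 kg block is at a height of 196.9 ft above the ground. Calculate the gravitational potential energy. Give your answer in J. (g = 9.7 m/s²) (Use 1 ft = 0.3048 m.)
Convert to SI: m = 33.0 kg, h = 60.0151 m
PE = mgh = (33.0)(9.7)(60.0151) = 19210 J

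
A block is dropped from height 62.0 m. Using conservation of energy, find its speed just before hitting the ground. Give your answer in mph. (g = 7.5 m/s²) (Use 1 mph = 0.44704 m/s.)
mgh = ½mv² ⇒ v = √(2gh) = √(2·7.5·62.0) = 30.4959 m/s = 68.22 mph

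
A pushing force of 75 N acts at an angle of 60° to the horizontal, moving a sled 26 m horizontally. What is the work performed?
W = F·d·cosθ = (75)(26)cos(60°) = 975.0 J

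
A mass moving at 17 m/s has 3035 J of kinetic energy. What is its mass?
m = 2·KE/v² = 2·3035/(17)² = 21.0 kg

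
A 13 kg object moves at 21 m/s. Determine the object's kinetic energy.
KE = ½mv² = ½(13)(21)² = 2866.5 J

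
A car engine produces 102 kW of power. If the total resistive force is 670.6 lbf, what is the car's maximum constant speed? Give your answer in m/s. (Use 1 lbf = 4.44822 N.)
Convert to SI: F = 2982.98 N
P = Fv ⇒ v = P/F = 102000 W/2982.98 N = 34.19 m/s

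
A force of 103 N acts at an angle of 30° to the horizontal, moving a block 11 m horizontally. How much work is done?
W = F·d·cosθ = (103)(11)cos(30°) = 981.2 J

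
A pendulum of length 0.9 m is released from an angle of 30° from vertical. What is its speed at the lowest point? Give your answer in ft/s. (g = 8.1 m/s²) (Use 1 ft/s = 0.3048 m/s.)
h = L(1 − cosθ) = 0.9(1 − cos30°) = 0.120577 m
v = √(2gh) = √(2·8.1·0.120577) = 1.39762 m/s = 4.585 ft/s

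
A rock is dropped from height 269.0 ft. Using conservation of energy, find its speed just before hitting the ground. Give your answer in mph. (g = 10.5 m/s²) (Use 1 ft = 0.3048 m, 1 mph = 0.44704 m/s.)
Convert to SI: h = 81.9912 m
mgh = ½mv² ⇒ v = √(2gh) = √(2·10.5·81.9912) = 41.4948 m/s = 92.82 mph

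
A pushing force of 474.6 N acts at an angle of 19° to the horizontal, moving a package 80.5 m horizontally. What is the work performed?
W = F·d·cosθ = (474.6)(80.5)cos(19°) = 36120 J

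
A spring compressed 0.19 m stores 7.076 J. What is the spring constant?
k = 2·PE/x² = 2·7.076/(0.19)² = 392.0 N/m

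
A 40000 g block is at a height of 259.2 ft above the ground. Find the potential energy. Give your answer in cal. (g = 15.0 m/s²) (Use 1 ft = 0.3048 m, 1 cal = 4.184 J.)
Convert to SI: m = 40.0 kg, h = 79.0042 m
PE = mgh = (40.0)(15.0)(79.0042) = 47402.5 J = 11330 cal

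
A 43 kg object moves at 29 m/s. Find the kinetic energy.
KE = ½mv² = ½(43)(29)² = 18081.5 J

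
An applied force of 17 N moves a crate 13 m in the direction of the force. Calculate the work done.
W = F·d = (17)(13) = 221.0 J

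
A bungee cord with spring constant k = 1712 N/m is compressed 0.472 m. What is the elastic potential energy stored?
PE = ½kx² = ½(1712)(0.472)² = 190.7 J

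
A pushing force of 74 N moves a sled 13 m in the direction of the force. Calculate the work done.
W = F·d = (74)(13) = 962.0 J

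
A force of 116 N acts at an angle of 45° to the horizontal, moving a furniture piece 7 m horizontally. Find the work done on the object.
W = F·d·cosθ = (116)(7)cos(45°) = 574.2 J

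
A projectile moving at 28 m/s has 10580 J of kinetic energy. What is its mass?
m = 2·KE/v² = 2·10580/(28)² = 26.99 kg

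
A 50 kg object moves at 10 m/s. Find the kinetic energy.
KE = ½mv² = ½(50)(10)² = 2500.0 J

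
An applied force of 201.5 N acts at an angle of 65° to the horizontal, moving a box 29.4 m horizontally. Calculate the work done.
W = F·d·cosθ = (201.5)(29.4)cos(65°) = 2504 J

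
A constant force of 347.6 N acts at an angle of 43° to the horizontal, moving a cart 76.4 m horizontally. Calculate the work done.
W = F·d·cosθ = (347.6)(76.4)cos(43°) = 19420 J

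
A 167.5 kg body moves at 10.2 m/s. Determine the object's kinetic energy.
KE = ½mv² = ½(167.5)(10.2)² = 8713 J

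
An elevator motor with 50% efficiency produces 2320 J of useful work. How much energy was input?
W_in = W_out/η = 2320/0.5 = 4640 J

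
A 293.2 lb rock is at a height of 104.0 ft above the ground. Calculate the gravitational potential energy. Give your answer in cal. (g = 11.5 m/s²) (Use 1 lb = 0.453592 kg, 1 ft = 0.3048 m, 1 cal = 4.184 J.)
Convert to SI: m = 132.993 kg, h = 31.6992 m
PE = mgh = (132.993)(11.5)(31.6992) = 48481.4 J = 11590 cal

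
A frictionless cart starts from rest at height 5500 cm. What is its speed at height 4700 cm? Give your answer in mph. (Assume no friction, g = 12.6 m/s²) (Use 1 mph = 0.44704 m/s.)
Convert to SI: h₁−h₂ = 8.0 m
mgh₁ = mgh₂ + ½mv² ⇒ v = √(2g(h₁−h₂)) = √(2·12.6·8.0) = 14.1986 m/s = 31.76 mph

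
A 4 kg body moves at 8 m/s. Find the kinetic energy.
KE = ½mv² = ½(4)(8)² = 128.0 J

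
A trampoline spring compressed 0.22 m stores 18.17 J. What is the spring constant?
k = 2·PE/x² = 2·18.17/(0.22)² = 750.8 N/m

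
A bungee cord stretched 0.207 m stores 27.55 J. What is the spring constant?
k = 2·PE/x² = 2·27.55/(0.207)² = 1286 N/m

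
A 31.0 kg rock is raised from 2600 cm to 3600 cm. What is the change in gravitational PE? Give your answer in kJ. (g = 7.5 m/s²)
Convert to SI: m = 31.0 kg, Δh = 10.0 m
ΔPE = mgΔh = (31.0)(7.5)(10.0) = 2325.0 J = 2.325 kJ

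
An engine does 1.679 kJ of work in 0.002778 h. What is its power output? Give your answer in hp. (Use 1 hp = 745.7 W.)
Convert to SI: W = 1679.0 J, t = 10.0008 s
P = W/t = 1679.0/10.0008 = 167.887 W = 0.2251 hp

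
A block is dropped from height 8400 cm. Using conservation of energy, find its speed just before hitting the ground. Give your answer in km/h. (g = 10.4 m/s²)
Convert to SI: h = 84.0 m
mgh = ½mv² ⇒ v = √(2gh) = √(2·10.4·84.0) = 41.7995 m/s = 150.5 km/h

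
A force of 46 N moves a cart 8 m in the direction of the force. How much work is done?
W = F·d = (46)(8) = 368.0 J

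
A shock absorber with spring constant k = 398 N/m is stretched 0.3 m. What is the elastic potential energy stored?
PE = ½kx² = ½(398)(0.3)² = 17.91 J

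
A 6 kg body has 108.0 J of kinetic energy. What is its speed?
v = √(2·KE/m) = √(2·108.0/6) = 6.0 m/s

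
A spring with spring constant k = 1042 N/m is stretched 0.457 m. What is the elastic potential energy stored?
PE = ½kx² = ½(1042)(0.457)² = 108.8 J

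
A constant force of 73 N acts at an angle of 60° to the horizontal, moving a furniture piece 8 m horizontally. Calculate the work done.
W = F·d·cosθ = (73)(8)cos(60°) = 292.0 J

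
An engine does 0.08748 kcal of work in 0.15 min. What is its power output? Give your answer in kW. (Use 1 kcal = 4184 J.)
Convert to SI: W = 366.016 J, t = 9.0 s
P = W/t = 366.016/9.0 = 40.6685 W = 0.04067 kW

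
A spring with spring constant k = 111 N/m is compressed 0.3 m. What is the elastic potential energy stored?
PE = ½kx² = ½(111)(0.3)² = 4.995 J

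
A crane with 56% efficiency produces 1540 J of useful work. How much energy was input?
W_in = W_out/η = 1540/0.56 = 2750 J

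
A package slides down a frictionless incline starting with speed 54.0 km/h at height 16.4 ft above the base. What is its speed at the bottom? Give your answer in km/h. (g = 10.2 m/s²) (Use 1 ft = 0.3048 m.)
Convert to SI: v₀ = 15.0 m/s, h = 4.99872 m
½mv₀² + mgh = ½mv² ⇒ v = √(v₀² + 2gh) = √(15.0² + 2·10.2·4.99872) = 18.0824 m/s = 65.1 km/h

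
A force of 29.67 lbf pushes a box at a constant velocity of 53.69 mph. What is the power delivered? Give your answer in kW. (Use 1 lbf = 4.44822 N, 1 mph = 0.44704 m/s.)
Convert to SI: F = 131.979 N, v = 24.0016 m/s
P = Fv = (131.979)(24.0016) = 3167.7 W = 3.168 kW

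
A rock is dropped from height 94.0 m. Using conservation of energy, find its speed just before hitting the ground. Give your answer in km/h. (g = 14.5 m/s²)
mgh = ½mv² ⇒ v = √(2gh) = √(2·14.5·94.0) = 52.2111 m/s = 188.0 km/h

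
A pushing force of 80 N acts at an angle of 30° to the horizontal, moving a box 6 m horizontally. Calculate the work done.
W = F·d·cosθ = (80)(6)cos(30°) = 415.7 J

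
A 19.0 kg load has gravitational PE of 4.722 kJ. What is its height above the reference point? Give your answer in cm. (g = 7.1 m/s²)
Convert to SI: m = 19.0 kg, PE = 4722.0 J
h = PE/(mg) = 4722.0/(19.0·7.1) = 35.0037 m = 3500 cm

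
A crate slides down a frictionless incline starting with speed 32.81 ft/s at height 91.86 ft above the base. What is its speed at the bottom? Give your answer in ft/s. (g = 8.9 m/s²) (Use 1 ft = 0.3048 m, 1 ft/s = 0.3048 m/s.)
Convert to SI: v₀ = 10.0005 m/s, h = 27.9989 m
½mv₀² + mgh = ½mv² ⇒ v = √(v₀² + 2gh) = √(10.0005² + 2·8.9·27.9989) = 24.462 m/s = 80.26 ft/s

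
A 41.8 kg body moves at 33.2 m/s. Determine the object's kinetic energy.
KE = ½mv² = ½(41.8)(33.2)² = 23040 J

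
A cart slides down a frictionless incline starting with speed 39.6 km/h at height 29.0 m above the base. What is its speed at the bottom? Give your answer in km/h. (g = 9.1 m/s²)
Convert to SI: v₀ = 11.0 m/s, h = 29.0 m
½mv₀² + mgh = ½mv² ⇒ v = √(v₀² + 2gh) = √(11.0² + 2·9.1·29.0) = 25.4716 m/s = 91.7 km/h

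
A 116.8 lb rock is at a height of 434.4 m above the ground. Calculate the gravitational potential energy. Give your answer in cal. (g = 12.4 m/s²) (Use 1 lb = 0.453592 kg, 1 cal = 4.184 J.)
Convert to SI: m = 52.9795 kg, h = 434.4 m
PE = mgh = (52.9795)(12.4)(434.4) = 285378 J = 68210 cal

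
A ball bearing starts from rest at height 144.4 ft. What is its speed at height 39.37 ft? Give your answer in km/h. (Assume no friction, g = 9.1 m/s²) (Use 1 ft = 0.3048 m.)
Convert to SI: h₁−h₂ = 32.0131 m
mgh₁ = mgh₂ + ½mv² ⇒ v = √(2g(h₁−h₂)) = √(2·9.1·32.0131) = 24.1379 m/s = 86.9 km/h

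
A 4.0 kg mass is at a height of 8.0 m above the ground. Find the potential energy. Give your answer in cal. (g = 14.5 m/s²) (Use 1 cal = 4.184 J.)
PE = mgh = (4.0)(14.5)(8.0) = 464.0 J = 110.9 cal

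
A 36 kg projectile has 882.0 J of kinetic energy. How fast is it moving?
v = √(2·KE/m) = √(2·882.0/36) = 7.0 m/s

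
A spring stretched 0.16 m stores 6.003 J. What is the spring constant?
k = 2·PE/x² = 2·6.003/(0.16)² = 469.0 N/m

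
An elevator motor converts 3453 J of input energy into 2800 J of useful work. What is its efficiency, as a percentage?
η = W_out/W_in = 2800/3453 = 81.09%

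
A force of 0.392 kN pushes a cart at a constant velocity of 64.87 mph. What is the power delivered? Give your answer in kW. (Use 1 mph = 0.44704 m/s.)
Convert to SI: F = 392.0 N, v = 28.9995 m/s
P = Fv = (392.0)(28.9995) = 11367.8 W = 11.37 kW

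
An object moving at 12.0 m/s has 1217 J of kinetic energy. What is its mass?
m = 2·KE/v² = 2·1217/(12.0)² = 16.9 kg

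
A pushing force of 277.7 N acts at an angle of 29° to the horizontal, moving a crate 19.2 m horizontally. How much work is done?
W = F·d·cosθ = (277.7)(19.2)cos(29°) = 4663 J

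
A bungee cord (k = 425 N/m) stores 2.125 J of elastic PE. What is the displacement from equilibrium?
x = √(2·PE/k) = √(2·2.125/425) = 0.1 m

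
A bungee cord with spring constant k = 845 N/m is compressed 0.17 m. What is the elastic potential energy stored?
PE = ½kx² = ½(845)(0.17)² = 12.21 J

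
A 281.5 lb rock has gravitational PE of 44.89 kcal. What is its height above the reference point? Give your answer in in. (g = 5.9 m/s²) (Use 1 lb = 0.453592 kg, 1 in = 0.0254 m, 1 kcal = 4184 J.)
Convert to SI: m = 127.686 kg, PE = 187820 J
h = PE/(mg) = 187820/(127.686·5.9) = 249.313 m = 9815 in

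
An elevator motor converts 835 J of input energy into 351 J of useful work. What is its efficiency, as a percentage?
η = W_out/W_in = 351/835 = 42.04%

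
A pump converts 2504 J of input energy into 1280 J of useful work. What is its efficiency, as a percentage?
η = W_out/W_in = 1280/2504 = 51.12%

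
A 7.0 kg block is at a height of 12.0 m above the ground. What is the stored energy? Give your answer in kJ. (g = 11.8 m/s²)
PE = mgh = (7.0)(11.8)(12.0) = 991.2 J = 0.9912 kJ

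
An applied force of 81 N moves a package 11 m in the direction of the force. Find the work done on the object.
W = F·d = (81)(11) = 891.0 J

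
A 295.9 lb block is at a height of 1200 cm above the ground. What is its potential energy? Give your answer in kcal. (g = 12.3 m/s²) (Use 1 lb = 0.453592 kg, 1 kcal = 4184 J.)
Convert to SI: m = 134.218 kg, h = 12.0 m
PE = mgh = (134.218)(12.3)(12.0) = 19810.6 J = 4.735 kcal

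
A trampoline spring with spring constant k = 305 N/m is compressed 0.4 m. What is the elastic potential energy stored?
PE = ½kx² = ½(305)(0.4)² = 24.4 J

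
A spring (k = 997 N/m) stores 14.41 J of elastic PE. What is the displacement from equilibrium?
x = √(2·PE/k) = √(2·14.41/997) = 0.17 m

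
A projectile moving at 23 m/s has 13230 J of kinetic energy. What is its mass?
m = 2·KE/v² = 2·13230/(23)² = 50.02 kg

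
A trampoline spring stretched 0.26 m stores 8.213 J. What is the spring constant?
k = 2·PE/x² = 2·8.213/(0.26)² = 243.0 N/m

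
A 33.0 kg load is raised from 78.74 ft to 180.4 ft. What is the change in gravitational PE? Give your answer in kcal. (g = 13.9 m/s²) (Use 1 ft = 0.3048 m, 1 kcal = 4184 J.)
Convert to SI: m = 33.0 kg, Δh = 30.986 m
ΔPE = mgΔh = (33.0)(13.9)(30.986) = 14213.3 J = 3.397 kcal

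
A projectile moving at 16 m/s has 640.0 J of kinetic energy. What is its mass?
m = 2·KE/v² = 2·640.0/(16)² = 5.0 kg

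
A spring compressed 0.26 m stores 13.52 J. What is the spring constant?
k = 2·PE/x² = 2·13.52/(0.26)² = 400.0 N/m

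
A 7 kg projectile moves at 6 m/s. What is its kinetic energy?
KE = ½mv² = ½(7)(6)² = 126.0 J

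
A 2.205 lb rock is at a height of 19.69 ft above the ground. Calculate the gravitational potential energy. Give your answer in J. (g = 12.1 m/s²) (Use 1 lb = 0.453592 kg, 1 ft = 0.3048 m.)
Convert to SI: m = 1.00017 kg, h = 6.00151 m
PE = mgh = (1.00017)(12.1)(6.00151) = 72.63 J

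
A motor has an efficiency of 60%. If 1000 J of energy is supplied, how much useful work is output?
W_out = η·W_in = 0.6·1000 = 600.0 J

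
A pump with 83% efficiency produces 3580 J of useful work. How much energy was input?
W_in = W_out/η = 3580/0.83 = 4313 J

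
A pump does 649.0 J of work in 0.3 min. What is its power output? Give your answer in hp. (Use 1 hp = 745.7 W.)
Convert to SI: W = 649.0 J, t = 18.0 s
P = W/t = 649.0/18.0 = 36.0556 W = 0.04835 hp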